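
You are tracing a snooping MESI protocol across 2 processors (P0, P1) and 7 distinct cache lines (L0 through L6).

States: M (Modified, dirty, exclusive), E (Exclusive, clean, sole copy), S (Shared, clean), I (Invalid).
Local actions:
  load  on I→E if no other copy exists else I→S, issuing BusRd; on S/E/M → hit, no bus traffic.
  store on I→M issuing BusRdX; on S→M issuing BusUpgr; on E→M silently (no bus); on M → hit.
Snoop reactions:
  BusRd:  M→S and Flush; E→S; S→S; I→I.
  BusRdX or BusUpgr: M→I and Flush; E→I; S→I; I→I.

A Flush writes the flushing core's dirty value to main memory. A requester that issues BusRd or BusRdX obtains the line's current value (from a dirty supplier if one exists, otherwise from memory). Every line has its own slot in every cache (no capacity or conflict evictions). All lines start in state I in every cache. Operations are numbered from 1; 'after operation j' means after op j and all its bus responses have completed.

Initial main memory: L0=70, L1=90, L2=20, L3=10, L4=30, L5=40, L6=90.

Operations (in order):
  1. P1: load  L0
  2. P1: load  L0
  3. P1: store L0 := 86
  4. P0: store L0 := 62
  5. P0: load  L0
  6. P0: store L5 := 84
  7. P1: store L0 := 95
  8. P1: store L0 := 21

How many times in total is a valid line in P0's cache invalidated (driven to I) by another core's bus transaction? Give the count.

invalidations = 1

1. P1: load  L0  bus=[BusRd]  L0: P0=I P1=E  mem[L0]=70
2. P1: load  L0  bus=[-]  L0: P0=I P1=E  mem[L0]=70
3. P1: store L0 := 86  bus=[-]  L0: P0=I P1=M  mem[L0]=70
4. P0: store L0 := 62  bus=[BusRdX,Flush]  L0: P0=M P1=I  mem[L0]=86
5. P0: load  L0  bus=[-]  L0: P0=M P1=I  mem[L0]=86
6. P0: store L5 := 84  bus=[BusRdX]  L5: P0=M P1=I  mem[L5]=40
7. P1: store L0 := 95  bus=[BusRdX,Flush]  L0: P0=I P1=M  mem[L0]=62
8. P1: store L0 := 21  bus=[-]  L0: P0=I P1=M  mem[L0]=62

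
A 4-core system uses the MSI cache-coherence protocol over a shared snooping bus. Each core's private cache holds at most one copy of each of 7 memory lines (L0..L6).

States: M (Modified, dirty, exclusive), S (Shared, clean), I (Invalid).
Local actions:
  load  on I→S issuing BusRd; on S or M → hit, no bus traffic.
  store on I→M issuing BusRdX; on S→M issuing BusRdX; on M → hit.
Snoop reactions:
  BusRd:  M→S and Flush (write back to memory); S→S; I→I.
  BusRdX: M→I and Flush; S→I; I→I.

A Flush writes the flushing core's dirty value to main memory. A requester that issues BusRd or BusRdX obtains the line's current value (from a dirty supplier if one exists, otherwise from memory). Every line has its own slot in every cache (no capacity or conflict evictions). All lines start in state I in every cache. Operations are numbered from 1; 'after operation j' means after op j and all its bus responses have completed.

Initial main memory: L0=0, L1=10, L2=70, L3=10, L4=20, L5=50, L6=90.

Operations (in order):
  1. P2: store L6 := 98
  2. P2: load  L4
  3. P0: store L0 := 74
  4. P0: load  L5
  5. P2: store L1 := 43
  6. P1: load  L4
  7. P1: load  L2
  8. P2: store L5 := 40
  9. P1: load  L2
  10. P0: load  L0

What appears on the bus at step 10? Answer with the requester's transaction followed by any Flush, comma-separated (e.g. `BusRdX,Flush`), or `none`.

  op1 P2: store L6 := 98 → I/I/M/I on L6; bus BusRdX; mem=90
  op2 P2: load  L4 → I/I/S/I on L4; bus BusRd; mem=20
  op3 P0: store L0 := 74 → M/I/I/I on L0; bus BusRdX; mem=0
  op4 P0: load  L5 → S/I/I/I on L5; bus BusRd; mem=50
  op5 P2: store L1 := 43 → I/I/M/I on L1; bus BusRdX; mem=10
  op6 P1: load  L4 → I/S/S/I on L4; bus BusRd; mem=20
  op7 P1: load  L2 → I/S/I/I on L2; bus BusRd; mem=70
  op8 P2: store L5 := 40 → I/I/M/I on L5; bus BusRdX; mem=50
  op9 P1: load  L2 → I/S/I/I on L2; bus (none); mem=70
  op10 P0: load  L0 → M/I/I/I on L0; bus (none); mem=0

bus = none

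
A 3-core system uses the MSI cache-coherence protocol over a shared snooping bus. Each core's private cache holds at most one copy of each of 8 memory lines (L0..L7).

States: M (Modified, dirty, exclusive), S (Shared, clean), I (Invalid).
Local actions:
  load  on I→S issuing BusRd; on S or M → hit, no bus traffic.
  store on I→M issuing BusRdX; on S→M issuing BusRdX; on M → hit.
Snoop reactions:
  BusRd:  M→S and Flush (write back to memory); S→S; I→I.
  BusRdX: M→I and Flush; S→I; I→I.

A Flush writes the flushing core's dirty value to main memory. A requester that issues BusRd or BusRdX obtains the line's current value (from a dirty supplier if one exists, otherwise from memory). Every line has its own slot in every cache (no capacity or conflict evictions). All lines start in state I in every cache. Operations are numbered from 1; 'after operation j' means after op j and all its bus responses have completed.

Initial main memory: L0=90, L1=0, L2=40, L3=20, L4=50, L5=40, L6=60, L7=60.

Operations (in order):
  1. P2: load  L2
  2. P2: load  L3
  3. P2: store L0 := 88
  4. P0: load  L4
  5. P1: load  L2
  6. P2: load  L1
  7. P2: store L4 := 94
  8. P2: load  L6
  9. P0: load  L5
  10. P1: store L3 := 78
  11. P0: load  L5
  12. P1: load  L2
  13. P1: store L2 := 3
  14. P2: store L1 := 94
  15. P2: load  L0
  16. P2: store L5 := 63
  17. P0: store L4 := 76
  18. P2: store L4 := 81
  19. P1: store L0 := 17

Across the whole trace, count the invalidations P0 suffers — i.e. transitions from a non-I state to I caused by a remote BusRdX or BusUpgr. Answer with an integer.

1. P2: load  L2  bus=[BusRd]  L2: P0=I P1=I P2=S  mem[L2]=40
2. P2: load  L3  bus=[BusRd]  L3: P0=I P1=I P2=S  mem[L3]=20
3. P2: store L0 := 88  bus=[BusRdX]  L0: P0=I P1=I P2=M  mem[L0]=90
4. P0: load  L4  bus=[BusRd]  L4: P0=S P1=I P2=I  mem[L4]=50
5. P1: load  L2  bus=[BusRd]  L2: P0=I P1=S P2=S  mem[L2]=40
6. P2: load  L1  bus=[BusRd]  L1: P0=I P1=I P2=S  mem[L1]=0
7. P2: store L4 := 94  bus=[BusRdX]  L4: P0=I P1=I P2=M  mem[L4]=50
8. P2: load  L6  bus=[BusRd]  L6: P0=I P1=I P2=S  mem[L6]=60
9. P0: load  L5  bus=[BusRd]  L5: P0=S P1=I P2=I  mem[L5]=40
10. P1: store L3 := 78  bus=[BusRdX]  L3: P0=I P1=M P2=I  mem[L3]=20
11. P0: load  L5  bus=[-]  L5: P0=S P1=I P2=I  mem[L5]=40
12. P1: load  L2  bus=[-]  L2: P0=I P1=S P2=S  mem[L2]=40
13. P1: store L2 := 3  bus=[BusRdX]  L2: P0=I P1=M P2=I  mem[L2]=40
14. P2: store L1 := 94  bus=[BusRdX]  L1: P0=I P1=I P2=M  mem[L1]=0
15. P2: load  L0  bus=[-]  L0: P0=I P1=I P2=M  mem[L0]=90
16. P2: store L5 := 63  bus=[BusRdX]  L5: P0=I P1=I P2=M  mem[L5]=40
17. P0: store L4 := 76  bus=[BusRdX,Flush]  L4: P0=M P1=I P2=I  mem[L4]=94
18. P2: store L4 := 81  bus=[BusRdX,Flush]  L4: P0=I P1=I P2=M  mem[L4]=76
19. P1: store L0 := 17  bus=[BusRdX,Flush]  L0: P0=I P1=M P2=I  mem[L0]=88

invalidations = 3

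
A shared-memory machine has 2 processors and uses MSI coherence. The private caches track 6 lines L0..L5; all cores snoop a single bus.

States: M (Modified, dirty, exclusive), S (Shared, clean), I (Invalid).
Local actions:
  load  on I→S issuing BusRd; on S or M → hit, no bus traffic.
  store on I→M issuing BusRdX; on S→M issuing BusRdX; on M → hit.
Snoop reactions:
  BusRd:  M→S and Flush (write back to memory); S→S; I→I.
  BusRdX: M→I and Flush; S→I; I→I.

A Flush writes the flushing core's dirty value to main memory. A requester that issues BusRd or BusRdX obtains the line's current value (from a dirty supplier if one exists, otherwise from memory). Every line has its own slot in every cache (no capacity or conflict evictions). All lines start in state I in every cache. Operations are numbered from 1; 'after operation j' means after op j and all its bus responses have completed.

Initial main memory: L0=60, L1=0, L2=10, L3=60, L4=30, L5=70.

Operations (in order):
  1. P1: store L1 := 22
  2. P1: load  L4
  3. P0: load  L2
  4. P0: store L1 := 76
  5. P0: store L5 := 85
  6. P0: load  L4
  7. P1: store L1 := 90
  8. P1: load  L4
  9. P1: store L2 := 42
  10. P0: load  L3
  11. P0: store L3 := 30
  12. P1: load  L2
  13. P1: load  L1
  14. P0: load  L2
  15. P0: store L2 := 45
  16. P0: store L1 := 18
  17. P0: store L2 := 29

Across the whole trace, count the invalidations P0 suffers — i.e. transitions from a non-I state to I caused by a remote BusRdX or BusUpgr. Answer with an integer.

invalidations = 2

[1] P1: store L1 := 22 | P0:I, P1:M(22) | bus: BusRdX
[2] P1: load  L4 | P0:I, P1:S(30) | bus: BusRd
[3] P0: load  L2 | P0:S(10), P1:I | bus: BusRd
[4] P0: store L1 := 76 | P0:M(76), P1:I | bus: BusRdX,Flush
[5] P0: store L5 := 85 | P0:M(85), P1:I | bus: BusRdX
[6] P0: load  L4 | P0:S(30), P1:S(30) | bus: BusRd
[7] P1: store L1 := 90 | P0:I, P1:M(90) | bus: BusRdX,Flush
[8] P1: load  L4 | P0:S(30), P1:S(30) | bus: none
[9] P1: store L2 := 42 | P0:I, P1:M(42) | bus: BusRdX
[10] P0: load  L3 | P0:S(60), P1:I | bus: BusRd
[11] P0: store L3 := 30 | P0:M(30), P1:I | bus: BusRdX
[12] P1: load  L2 | P0:I, P1:M(42) | bus: none
[13] P1: load  L1 | P0:I, P1:M(90) | bus: none
[14] P0: load  L2 | P0:S(42), P1:S(42) | bus: BusRd,Flush
[15] P0: store L2 := 45 | P0:M(45), P1:I | bus: BusRdX
[16] P0: store L1 := 18 | P0:M(18), P1:I | bus: BusRdX,Flush
[17] P0: store L2 := 29 | P0:M(29), P1:I | bus: none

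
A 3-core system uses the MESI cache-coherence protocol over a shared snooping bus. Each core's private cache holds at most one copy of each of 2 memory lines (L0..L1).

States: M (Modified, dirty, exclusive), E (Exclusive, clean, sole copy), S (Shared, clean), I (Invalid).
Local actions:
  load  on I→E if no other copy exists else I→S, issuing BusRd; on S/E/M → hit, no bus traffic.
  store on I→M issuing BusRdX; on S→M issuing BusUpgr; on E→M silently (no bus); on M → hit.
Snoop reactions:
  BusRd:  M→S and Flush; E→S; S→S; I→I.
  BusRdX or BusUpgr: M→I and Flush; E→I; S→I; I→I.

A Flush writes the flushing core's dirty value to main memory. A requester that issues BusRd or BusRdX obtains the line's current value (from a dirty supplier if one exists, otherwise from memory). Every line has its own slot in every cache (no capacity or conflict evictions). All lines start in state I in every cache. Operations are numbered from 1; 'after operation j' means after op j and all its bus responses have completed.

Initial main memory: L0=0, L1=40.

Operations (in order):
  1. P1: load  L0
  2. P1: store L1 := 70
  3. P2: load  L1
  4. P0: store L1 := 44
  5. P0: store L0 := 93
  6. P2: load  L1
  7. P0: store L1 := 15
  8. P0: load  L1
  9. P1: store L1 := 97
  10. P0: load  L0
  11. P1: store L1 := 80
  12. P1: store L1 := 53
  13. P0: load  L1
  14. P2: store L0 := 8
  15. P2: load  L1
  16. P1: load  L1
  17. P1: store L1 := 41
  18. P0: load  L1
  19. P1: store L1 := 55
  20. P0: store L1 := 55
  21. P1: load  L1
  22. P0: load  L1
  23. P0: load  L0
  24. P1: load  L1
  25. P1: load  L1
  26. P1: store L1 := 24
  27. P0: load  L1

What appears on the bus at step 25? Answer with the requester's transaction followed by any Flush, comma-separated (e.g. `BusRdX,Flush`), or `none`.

bus = none

step 1: P1: load  L0  ⟶  IEI  (L0)  txn=BusRd  M[L0]=0
step 2: P1: store L1 := 70  ⟶  IMI  (L1)  txn=BusRdX  M[L1]=40
step 3: P2: load  L1  ⟶  ISS  (L1)  txn=BusRd+Flush  M[L1]=70
step 4: P0: store L1 := 44  ⟶  MII  (L1)  txn=BusRdX  M[L1]=70
step 5: P0: store L0 := 93  ⟶  MII  (L0)  txn=BusRdX  M[L0]=0
step 6: P2: load  L1  ⟶  SIS  (L1)  txn=BusRd+Flush  M[L1]=44
step 7: P0: store L1 := 15  ⟶  MII  (L1)  txn=BusUpgr  M[L1]=44
step 8: P0: load  L1  ⟶  MII  (L1)  txn=∅  M[L1]=44
step 9: P1: store L1 := 97  ⟶  IMI  (L1)  txn=BusRdX+Flush  M[L1]=15
step 10: P0: load  L0  ⟶  MII  (L0)  txn=∅  M[L0]=0
step 11: P1: store L1 := 80  ⟶  IMI  (L1)  txn=∅  M[L1]=15
step 12: P1: store L1 := 53  ⟶  IMI  (L1)  txn=∅  M[L1]=15
step 13: P0: load  L1  ⟶  SSI  (L1)  txn=BusRd+Flush  M[L1]=53
step 14: P2: store L0 := 8  ⟶  IIM  (L0)  txn=BusRdX+Flush  M[L0]=93
step 15: P2: load  L1  ⟶  SSS  (L1)  txn=BusRd  M[L1]=53
step 16: P1: load  L1  ⟶  SSS  (L1)  txn=∅  M[L1]=53
step 17: P1: store L1 := 41  ⟶  IMI  (L1)  txn=BusUpgr  M[L1]=53
step 18: P0: load  L1  ⟶  SSI  (L1)  txn=BusRd+Flush  M[L1]=41
step 19: P1: store L1 := 55  ⟶  IMI  (L1)  txn=BusUpgr  M[L1]=41
step 20: P0: store L1 := 55  ⟶  MII  (L1)  txn=BusRdX+Flush  M[L1]=55
step 21: P1: load  L1  ⟶  SSI  (L1)  txn=BusRd+Flush  M[L1]=55
step 22: P0: load  L1  ⟶  SSI  (L1)  txn=∅  M[L1]=55
step 23: P0: load  L0  ⟶  SIS  (L0)  txn=BusRd+Flush  M[L0]=8
step 24: P1: load  L1  ⟶  SSI  (L1)  txn=∅  M[L1]=55
step 25: P1: load  L1  ⟶  SSI  (L1)  txn=∅  M[L1]=55
step 26: P1: store L1 := 24  ⟶  IMI  (L1)  txn=BusUpgr  M[L1]=55
step 27: P0: load  L1  ⟶  SSI  (L1)  txn=BusRd+Flush  M[L1]=24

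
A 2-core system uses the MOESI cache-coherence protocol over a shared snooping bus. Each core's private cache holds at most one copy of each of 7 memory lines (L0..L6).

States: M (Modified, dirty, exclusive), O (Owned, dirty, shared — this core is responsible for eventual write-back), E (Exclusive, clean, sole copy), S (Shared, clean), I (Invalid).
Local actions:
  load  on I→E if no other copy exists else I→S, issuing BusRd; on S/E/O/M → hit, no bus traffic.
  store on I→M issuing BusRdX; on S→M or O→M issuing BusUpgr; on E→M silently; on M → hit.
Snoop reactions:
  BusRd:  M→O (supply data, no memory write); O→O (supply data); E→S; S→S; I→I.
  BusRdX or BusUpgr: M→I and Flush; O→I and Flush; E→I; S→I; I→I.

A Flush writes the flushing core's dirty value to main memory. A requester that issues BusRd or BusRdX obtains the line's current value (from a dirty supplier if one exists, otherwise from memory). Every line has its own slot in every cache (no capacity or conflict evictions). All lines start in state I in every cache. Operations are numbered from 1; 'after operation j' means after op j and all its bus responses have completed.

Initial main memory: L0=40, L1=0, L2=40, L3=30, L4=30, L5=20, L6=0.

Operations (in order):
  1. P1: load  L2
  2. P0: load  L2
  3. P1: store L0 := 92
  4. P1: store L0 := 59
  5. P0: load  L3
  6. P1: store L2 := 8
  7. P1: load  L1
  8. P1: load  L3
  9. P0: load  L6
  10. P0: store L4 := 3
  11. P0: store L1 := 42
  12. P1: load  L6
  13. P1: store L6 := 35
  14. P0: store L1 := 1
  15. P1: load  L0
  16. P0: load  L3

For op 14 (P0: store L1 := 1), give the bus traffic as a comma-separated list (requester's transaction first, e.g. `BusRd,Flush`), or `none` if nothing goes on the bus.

1. P1: load  L2  bus=[BusRd]  L2: P0=I P1=E  mem[L2]=40
2. P0: load  L2  bus=[BusRd]  L2: P0=S P1=S  mem[L2]=40
3. P1: store L0 := 92  bus=[BusRdX]  L0: P0=I P1=M  mem[L0]=40
4. P1: store L0 := 59  bus=[-]  L0: P0=I P1=M  mem[L0]=40
5. P0: load  L3  bus=[BusRd]  L3: P0=E P1=I  mem[L3]=30
6. P1: store L2 := 8  bus=[BusUpgr]  L2: P0=I P1=M  mem[L2]=40
7. P1: load  L1  bus=[BusRd]  L1: P0=I P1=E  mem[L1]=0
8. P1: load  L3  bus=[BusRd]  L3: P0=S P1=S  mem[L3]=30
9. P0: load  L6  bus=[BusRd]  L6: P0=E P1=I  mem[L6]=0
10. P0: store L4 := 3  bus=[BusRdX]  L4: P0=M P1=I  mem[L4]=30
11. P0: store L1 := 42  bus=[BusRdX]  L1: P0=M P1=I  mem[L1]=0
12. P1: load  L6  bus=[BusRd]  L6: P0=S P1=S  mem[L6]=0
13. P1: store L6 := 35  bus=[BusUpgr]  L6: P0=I P1=M  mem[L6]=0
14. P0: store L1 := 1  bus=[-]  L1: P0=M P1=I  mem[L1]=0
15. P1: load  L0  bus=[-]  L0: P0=I P1=M  mem[L0]=40
16. P0: load  L3  bus=[-]  L3: P0=S P1=S  mem[L3]=30

bus = none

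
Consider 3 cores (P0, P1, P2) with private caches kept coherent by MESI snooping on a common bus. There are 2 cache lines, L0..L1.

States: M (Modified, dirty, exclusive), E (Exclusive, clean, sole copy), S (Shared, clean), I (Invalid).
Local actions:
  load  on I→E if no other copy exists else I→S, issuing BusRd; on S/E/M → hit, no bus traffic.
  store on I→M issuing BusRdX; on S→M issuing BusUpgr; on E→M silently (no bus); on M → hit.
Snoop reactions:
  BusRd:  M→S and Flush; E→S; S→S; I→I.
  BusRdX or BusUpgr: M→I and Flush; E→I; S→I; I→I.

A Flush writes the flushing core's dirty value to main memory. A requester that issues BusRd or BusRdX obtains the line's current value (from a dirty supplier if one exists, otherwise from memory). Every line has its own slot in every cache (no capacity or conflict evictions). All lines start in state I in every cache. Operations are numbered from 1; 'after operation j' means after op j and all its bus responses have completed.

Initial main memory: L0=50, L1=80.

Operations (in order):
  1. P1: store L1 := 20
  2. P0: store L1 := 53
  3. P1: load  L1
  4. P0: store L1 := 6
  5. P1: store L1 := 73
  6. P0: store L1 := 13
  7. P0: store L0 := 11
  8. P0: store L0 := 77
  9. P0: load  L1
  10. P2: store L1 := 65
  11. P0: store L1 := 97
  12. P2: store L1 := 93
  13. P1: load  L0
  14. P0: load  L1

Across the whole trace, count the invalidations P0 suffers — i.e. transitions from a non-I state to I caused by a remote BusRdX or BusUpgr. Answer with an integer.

1. P1: store L1 := 20  bus=[BusRdX]  L1: P0=I P1=M P2=I  mem[L1]=80
2. P0: store L1 := 53  bus=[BusRdX,Flush]  L1: P0=M P1=I P2=I  mem[L1]=20
3. P1: load  L1  bus=[BusRd,Flush]  L1: P0=S P1=S P2=I  mem[L1]=53
4. P0: store L1 := 6  bus=[BusUpgr]  L1: P0=M P1=I P2=I  mem[L1]=53
5. P1: store L1 := 73  bus=[BusRdX,Flush]  L1: P0=I P1=M P2=I  mem[L1]=6
6. P0: store L1 := 13  bus=[BusRdX,Flush]  L1: P0=M P1=I P2=I  mem[L1]=73
7. P0: store L0 := 11  bus=[BusRdX]  L0: P0=M P1=I P2=I  mem[L0]=50
8. P0: store L0 := 77  bus=[-]  L0: P0=M P1=I P2=I  mem[L0]=50
9. P0: load  L1  bus=[-]  L1: P0=M P1=I P2=I  mem[L1]=73
10. P2: store L1 := 65  bus=[BusRdX,Flush]  L1: P0=I P1=I P2=M  mem[L1]=13
11. P0: store L1 := 97  bus=[BusRdX,Flush]  L1: P0=M P1=I P2=I  mem[L1]=65
12. P2: store L1 := 93  bus=[BusRdX,Flush]  L1: P0=I P1=I P2=M  mem[L1]=97
13. P1: load  L0  bus=[BusRd,Flush]  L0: P0=S P1=S P2=I  mem[L0]=77
14. P0: load  L1  bus=[BusRd,Flush]  L1: P0=S P1=I P2=S  mem[L1]=93

invalidations = 3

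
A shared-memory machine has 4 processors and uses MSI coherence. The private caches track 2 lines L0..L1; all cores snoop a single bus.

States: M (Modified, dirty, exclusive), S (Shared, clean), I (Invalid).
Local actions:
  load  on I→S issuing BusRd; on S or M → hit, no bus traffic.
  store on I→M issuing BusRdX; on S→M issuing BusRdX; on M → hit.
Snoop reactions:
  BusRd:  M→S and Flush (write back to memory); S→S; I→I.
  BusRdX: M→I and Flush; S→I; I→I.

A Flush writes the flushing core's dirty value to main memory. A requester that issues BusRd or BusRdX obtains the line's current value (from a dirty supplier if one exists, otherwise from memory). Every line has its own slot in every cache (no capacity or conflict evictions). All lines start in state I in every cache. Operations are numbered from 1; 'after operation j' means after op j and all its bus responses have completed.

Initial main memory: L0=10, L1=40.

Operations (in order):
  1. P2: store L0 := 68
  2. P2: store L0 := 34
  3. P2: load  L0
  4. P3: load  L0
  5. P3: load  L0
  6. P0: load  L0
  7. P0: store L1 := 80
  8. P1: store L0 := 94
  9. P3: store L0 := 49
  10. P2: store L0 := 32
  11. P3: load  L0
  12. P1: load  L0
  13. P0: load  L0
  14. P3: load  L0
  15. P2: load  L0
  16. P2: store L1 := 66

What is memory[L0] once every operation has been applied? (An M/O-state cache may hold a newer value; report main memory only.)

memory[L0] = 32

[1] P2: store L0 := 68 | P0:I, P1:I, P2:M(68), P3:I | bus: BusRdX
[2] P2: store L0 := 34 | P0:I, P1:I, P2:M(34), P3:I | bus: none
[3] P2: load  L0 | P0:I, P1:I, P2:M(34), P3:I | bus: none
[4] P3: load  L0 | P0:I, P1:I, P2:S(34), P3:S(34) | bus: BusRd,Flush
[5] P3: load  L0 | P0:I, P1:I, P2:S(34), P3:S(34) | bus: none
[6] P0: load  L0 | P0:S(34), P1:I, P2:S(34), P3:S(34) | bus: BusRd
[7] P0: store L1 := 80 | P0:M(80), P1:I, P2:I, P3:I | bus: BusRdX
[8] P1: store L0 := 94 | P0:I, P1:M(94), P2:I, P3:I | bus: BusRdX
[9] P3: store L0 := 49 | P0:I, P1:I, P2:I, P3:M(49) | bus: BusRdX,Flush
[10] P2: store L0 := 32 | P0:I, P1:I, P2:M(32), P3:I | bus: BusRdX,Flush
[11] P3: load  L0 | P0:I, P1:I, P2:S(32), P3:S(32) | bus: BusRd,Flush
[12] P1: load  L0 | P0:I, P1:S(32), P2:S(32), P3:S(32) | bus: BusRd
[13] P0: load  L0 | P0:S(32), P1:S(32), P2:S(32), P3:S(32) | bus: BusRd
[14] P3: load  L0 | P0:S(32), P1:S(32), P2:S(32), P3:S(32) | bus: none
[15] P2: load  L0 | P0:S(32), P1:S(32), P2:S(32), P3:S(32) | bus: none
[16] P2: store L1 := 66 | P0:I, P1:I, P2:M(66), P3:I | bus: BusRdX,Flush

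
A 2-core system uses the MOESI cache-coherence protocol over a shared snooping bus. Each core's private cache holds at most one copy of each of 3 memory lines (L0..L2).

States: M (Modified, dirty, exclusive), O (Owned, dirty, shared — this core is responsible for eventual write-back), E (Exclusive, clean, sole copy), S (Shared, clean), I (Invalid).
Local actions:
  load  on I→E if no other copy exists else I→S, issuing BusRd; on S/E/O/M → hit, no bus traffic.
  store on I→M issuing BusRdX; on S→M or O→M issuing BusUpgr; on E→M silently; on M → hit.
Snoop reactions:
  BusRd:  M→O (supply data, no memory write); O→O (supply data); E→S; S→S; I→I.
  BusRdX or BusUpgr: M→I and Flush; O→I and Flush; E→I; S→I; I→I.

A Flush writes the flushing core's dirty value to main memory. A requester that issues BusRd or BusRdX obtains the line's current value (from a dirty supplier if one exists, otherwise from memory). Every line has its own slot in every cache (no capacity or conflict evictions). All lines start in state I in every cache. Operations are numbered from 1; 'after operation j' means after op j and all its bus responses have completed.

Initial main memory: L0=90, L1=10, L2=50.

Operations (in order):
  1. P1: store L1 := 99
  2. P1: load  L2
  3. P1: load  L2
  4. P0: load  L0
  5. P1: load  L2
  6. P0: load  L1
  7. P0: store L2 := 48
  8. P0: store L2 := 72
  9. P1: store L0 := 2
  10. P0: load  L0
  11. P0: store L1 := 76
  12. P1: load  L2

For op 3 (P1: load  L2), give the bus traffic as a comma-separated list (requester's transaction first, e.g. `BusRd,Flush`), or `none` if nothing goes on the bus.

1. P1: store L1 := 99  bus=[BusRdX]  L1: P0=I P1=M  mem[L1]=10
2. P1: load  L2  bus=[BusRd]  L2: P0=I P1=E  mem[L2]=50
3. P1: load  L2  bus=[-]  L2: P0=I P1=E  mem[L2]=50
4. P0: load  L0  bus=[BusRd]  L0: P0=E P1=I  mem[L0]=90
5. P1: load  L2  bus=[-]  L2: P0=I P1=E  mem[L2]=50
6. P0: load  L1  bus=[BusRd]  L1: P0=S P1=O  mem[L1]=10
7. P0: store L2 := 48  bus=[BusRdX]  L2: P0=M P1=I  mem[L2]=50
8. P0: store L2 := 72  bus=[-]  L2: P0=M P1=I  mem[L2]=50
9. P1: store L0 := 2  bus=[BusRdX]  L0: P0=I P1=M  mem[L0]=90
10. P0: load  L0  bus=[BusRd]  L0: P0=S P1=O  mem[L0]=90
11. P0: store L1 := 76  bus=[BusUpgr,Flush]  L1: P0=M P1=I  mem[L1]=99
12. P1: load  L2  bus=[BusRd]  L2: P0=O P1=S  mem[L2]=50

bus = none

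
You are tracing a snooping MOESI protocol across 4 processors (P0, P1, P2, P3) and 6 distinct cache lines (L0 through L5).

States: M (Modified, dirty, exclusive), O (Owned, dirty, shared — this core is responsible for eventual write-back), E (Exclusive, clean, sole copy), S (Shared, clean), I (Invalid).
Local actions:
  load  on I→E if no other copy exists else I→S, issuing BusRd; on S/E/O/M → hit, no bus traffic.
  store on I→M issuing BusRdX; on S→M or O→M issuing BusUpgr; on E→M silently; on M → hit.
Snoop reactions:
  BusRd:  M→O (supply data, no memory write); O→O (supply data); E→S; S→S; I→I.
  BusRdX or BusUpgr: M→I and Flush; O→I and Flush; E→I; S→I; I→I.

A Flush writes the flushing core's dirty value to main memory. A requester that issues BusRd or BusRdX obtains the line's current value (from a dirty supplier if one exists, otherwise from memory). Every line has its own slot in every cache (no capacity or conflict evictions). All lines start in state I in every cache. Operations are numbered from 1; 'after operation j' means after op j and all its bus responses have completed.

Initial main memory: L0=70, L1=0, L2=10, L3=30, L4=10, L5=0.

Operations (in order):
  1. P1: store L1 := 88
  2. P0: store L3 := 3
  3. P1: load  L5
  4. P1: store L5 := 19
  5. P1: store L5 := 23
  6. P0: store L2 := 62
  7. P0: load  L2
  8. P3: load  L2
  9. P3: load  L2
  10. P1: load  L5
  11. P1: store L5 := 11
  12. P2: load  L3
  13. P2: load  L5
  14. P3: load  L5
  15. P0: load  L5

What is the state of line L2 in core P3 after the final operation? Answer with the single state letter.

state = S

[1] P1: store L1 := 88 | P0:I, P1:M(88), P2:I, P3:I | bus: BusRdX
[2] P0: store L3 := 3 | P0:M(3), P1:I, P2:I, P3:I | bus: BusRdX
[3] P1: load  L5 | P0:I, P1:E(0), P2:I, P3:I | bus: BusRd
[4] P1: store L5 := 19 | P0:I, P1:M(19), P2:I, P3:I | bus: none
[5] P1: store L5 := 23 | P0:I, P1:M(23), P2:I, P3:I | bus: none
[6] P0: store L2 := 62 | P0:M(62), P1:I, P2:I, P3:I | bus: BusRdX
[7] P0: load  L2 | P0:M(62), P1:I, P2:I, P3:I | bus: none
[8] P3: load  L2 | P0:O(62), P1:I, P2:I, P3:S(62) | bus: BusRd
[9] P3: load  L2 | P0:O(62), P1:I, P2:I, P3:S(62) | bus: none
[10] P1: load  L5 | P0:I, P1:M(23), P2:I, P3:I | bus: none
[11] P1: store L5 := 11 | P0:I, P1:M(11), P2:I, P3:I | bus: none
[12] P2: load  L3 | P0:O(3), P1:I, P2:S(3), P3:I | bus: BusRd
[13] P2: load  L5 | P0:I, P1:O(11), P2:S(11), P3:I | bus: BusRd
[14] P3: load  L5 | P0:I, P1:O(11), P2:S(11), P3:S(11) | bus: BusRd
[15] P0: load  L5 | P0:S(11), P1:O(11), P2:S(11), P3:S(11) | bus: BusRd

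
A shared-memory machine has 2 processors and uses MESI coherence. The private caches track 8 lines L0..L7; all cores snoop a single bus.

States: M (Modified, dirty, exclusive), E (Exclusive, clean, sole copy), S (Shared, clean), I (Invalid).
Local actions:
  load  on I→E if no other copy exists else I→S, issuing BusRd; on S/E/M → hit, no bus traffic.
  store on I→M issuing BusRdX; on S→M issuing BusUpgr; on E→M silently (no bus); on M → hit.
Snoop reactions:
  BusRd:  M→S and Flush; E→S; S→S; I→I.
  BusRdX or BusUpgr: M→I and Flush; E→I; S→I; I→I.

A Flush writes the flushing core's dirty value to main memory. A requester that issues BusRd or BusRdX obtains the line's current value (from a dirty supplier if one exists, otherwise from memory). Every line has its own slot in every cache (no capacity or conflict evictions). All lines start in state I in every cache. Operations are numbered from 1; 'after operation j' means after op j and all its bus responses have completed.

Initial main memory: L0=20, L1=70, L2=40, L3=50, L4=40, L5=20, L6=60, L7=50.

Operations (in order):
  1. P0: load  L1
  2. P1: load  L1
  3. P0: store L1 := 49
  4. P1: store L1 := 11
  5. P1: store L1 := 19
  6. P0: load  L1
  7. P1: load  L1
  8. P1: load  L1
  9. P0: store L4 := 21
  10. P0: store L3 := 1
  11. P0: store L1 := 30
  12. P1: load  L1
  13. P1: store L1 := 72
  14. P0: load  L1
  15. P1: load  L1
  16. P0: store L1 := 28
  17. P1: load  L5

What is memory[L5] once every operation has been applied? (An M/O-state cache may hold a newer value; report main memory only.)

1. P0: load  L1  bus=[BusRd]  L1: P0=E P1=I  mem[L1]=70
2. P1: load  L1  bus=[BusRd]  L1: P0=S P1=S  mem[L1]=70
3. P0: store L1 := 49  bus=[BusUpgr]  L1: P0=M P1=I  mem[L1]=70
4. P1: store L1 := 11  bus=[BusRdX,Flush]  L1: P0=I P1=M  mem[L1]=49
5. P1: store L1 := 19  bus=[-]  L1: P0=I P1=M  mem[L1]=49
6. P0: load  L1  bus=[BusRd,Flush]  L1: P0=S P1=S  mem[L1]=19
7. P1: load  L1  bus=[-]  L1: P0=S P1=S  mem[L1]=19
8. P1: load  L1  bus=[-]  L1: P0=S P1=S  mem[L1]=19
9. P0: store L4 := 21  bus=[BusRdX]  L4: P0=M P1=I  mem[L4]=40
10. P0: store L3 := 1  bus=[BusRdX]  L3: P0=M P1=I  mem[L3]=50
11. P0: store L1 := 30  bus=[BusUpgr]  L1: P0=M P1=I  mem[L1]=19
12. P1: load  L1  bus=[BusRd,Flush]  L1: P0=S P1=S  mem[L1]=30
13. P1: store L1 := 72  bus=[BusUpgr]  L1: P0=I P1=M  mem[L1]=30
14. P0: load  L1  bus=[BusRd,Flush]  L1: P0=S P1=S  mem[L1]=72
15. P1: load  L1  bus=[-]  L1: P0=S P1=S  mem[L1]=72
16. P0: store L1 := 28  bus=[BusUpgr]  L1: P0=M P1=I  mem[L1]=72
17. P1: load  L5  bus=[BusRd]  L5: P0=I P1=E  mem[L5]=20

memory[L5] = 20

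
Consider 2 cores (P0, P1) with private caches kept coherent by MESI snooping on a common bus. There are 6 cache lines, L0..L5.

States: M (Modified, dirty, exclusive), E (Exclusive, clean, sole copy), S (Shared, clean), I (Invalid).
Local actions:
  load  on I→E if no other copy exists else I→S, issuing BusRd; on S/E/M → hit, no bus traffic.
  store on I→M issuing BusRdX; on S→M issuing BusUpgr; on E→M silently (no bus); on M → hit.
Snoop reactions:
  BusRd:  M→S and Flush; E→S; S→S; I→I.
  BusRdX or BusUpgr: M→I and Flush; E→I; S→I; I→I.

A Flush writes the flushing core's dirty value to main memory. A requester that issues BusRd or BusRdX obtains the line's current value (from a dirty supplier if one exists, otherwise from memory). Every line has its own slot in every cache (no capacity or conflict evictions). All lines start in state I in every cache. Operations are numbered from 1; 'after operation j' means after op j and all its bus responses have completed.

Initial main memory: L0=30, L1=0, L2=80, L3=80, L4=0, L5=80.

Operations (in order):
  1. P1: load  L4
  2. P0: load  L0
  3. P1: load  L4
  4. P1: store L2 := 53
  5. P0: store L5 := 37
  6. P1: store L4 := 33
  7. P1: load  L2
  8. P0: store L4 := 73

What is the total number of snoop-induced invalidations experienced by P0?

invalidations = 0

[1] P1: load  L4 | P0:I, P1:E(0) | bus: BusRd
[2] P0: load  L0 | P0:E(30), P1:I | bus: BusRd
[3] P1: load  L4 | P0:I, P1:E(0) | bus: none
[4] P1: store L2 := 53 | P0:I, P1:M(53) | bus: BusRdX
[5] P0: store L5 := 37 | P0:M(37), P1:I | bus: BusRdX
[6] P1: store L4 := 33 | P0:I, P1:M(33) | bus: none
[7] P1: load  L2 | P0:I, P1:M(53) | bus: none
[8] P0: store L4 := 73 | P0:M(73), P1:I | bus: BusRdX,Flush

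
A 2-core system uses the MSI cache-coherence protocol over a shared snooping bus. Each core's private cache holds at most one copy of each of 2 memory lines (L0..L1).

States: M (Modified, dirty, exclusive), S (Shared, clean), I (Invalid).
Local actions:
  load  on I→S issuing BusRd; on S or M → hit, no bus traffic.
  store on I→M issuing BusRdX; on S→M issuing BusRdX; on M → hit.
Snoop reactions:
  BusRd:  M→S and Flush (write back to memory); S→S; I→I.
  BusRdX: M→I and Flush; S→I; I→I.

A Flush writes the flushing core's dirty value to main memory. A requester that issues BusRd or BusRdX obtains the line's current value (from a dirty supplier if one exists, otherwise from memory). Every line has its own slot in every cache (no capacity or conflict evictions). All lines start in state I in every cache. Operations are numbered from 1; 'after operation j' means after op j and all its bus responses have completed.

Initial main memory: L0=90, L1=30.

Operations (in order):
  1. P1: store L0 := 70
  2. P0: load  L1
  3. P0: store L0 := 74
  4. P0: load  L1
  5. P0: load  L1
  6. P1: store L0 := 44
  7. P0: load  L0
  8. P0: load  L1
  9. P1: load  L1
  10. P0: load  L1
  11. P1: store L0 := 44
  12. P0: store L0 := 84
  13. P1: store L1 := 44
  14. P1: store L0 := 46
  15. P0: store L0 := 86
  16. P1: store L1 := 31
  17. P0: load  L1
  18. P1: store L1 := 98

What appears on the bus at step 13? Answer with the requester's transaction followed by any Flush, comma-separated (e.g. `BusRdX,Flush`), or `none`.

bus = BusRdX

1. P1: store L0 := 70  bus=[BusRdX]  L0: P0=I P1=M  mem[L0]=90
2. P0: load  L1  bus=[BusRd]  L1: P0=S P1=I  mem[L1]=30
3. P0: store L0 := 74  bus=[BusRdX,Flush]  L0: P0=M P1=I  mem[L0]=70
4. P0: load  L1  bus=[-]  L1: P0=S P1=I  mem[L1]=30
5. P0: load  L1  bus=[-]  L1: P0=S P1=I  mem[L1]=30
6. P1: store L0 := 44  bus=[BusRdX,Flush]  L0: P0=I P1=M  mem[L0]=74
7. P0: load  L0  bus=[BusRd,Flush]  L0: P0=S P1=S  mem[L0]=44
8. P0: load  L1  bus=[-]  L1: P0=S P1=I  mem[L1]=30
9. P1: load  L1  bus=[BusRd]  L1: P0=S P1=S  mem[L1]=30
10. P0: load  L1  bus=[-]  L1: P0=S P1=S  mem[L1]=30
11. P1: store L0 := 44  bus=[BusRdX]  L0: P0=I P1=M  mem[L0]=44
12. P0: store L0 := 84  bus=[BusRdX,Flush]  L0: P0=M P1=I  mem[L0]=44
13. P1: store L1 := 44  bus=[BusRdX]  L1: P0=I P1=M  mem[L1]=30
14. P1: store L0 := 46  bus=[BusRdX,Flush]  L0: P0=I P1=M  mem[L0]=84
15. P0: store L0 := 86  bus=[BusRdX,Flush]  L0: P0=M P1=I  mem[L0]=46
16. P1: store L1 := 31  bus=[-]  L1: P0=I P1=M  mem[L1]=30
17. P0: load  L1  bus=[BusRd,Flush]  L1: P0=S P1=S  mem[L1]=31
18. P1: store L1 := 98  bus=[BusRdX]  L1: P0=I P1=M  mem[L1]=31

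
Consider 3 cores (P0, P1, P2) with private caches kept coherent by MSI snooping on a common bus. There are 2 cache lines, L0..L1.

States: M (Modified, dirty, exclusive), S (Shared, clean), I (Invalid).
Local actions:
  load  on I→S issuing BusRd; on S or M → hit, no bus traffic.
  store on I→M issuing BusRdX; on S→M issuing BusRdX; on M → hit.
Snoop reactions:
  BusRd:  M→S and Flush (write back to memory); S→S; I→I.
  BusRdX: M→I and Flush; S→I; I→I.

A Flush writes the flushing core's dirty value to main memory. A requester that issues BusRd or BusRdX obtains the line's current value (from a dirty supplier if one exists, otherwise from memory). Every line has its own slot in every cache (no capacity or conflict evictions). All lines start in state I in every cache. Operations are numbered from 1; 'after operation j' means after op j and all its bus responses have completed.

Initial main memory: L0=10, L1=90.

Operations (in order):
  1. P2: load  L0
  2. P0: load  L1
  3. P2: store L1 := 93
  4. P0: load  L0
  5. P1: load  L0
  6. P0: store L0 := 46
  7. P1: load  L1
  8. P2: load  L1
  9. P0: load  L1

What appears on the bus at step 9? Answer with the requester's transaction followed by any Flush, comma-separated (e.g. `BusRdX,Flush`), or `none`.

[1] P2: load  L0 | P0:I, P1:I, P2:S(10) | bus: BusRd
[2] P0: load  L1 | P0:S(90), P1:I, P2:I | bus: BusRd
[3] P2: store L1 := 93 | P0:I, P1:I, P2:M(93) | bus: BusRdX
[4] P0: load  L0 | P0:S(10), P1:I, P2:S(10) | bus: BusRd
[5] P1: load  L0 | P0:S(10), P1:S(10), P2:S(10) | bus: BusRd
[6] P0: store L0 := 46 | P0:M(46), P1:I, P2:I | bus: BusRdX
[7] P1: load  L1 | P0:I, P1:S(93), P2:S(93) | bus: BusRd,Flush
[8] P2: load  L1 | P0:I, P1:S(93), P2:S(93) | bus: none
[9] P0: load  L1 | P0:S(93), P1:S(93), P2:S(93) | bus: BusRd

bus = BusRd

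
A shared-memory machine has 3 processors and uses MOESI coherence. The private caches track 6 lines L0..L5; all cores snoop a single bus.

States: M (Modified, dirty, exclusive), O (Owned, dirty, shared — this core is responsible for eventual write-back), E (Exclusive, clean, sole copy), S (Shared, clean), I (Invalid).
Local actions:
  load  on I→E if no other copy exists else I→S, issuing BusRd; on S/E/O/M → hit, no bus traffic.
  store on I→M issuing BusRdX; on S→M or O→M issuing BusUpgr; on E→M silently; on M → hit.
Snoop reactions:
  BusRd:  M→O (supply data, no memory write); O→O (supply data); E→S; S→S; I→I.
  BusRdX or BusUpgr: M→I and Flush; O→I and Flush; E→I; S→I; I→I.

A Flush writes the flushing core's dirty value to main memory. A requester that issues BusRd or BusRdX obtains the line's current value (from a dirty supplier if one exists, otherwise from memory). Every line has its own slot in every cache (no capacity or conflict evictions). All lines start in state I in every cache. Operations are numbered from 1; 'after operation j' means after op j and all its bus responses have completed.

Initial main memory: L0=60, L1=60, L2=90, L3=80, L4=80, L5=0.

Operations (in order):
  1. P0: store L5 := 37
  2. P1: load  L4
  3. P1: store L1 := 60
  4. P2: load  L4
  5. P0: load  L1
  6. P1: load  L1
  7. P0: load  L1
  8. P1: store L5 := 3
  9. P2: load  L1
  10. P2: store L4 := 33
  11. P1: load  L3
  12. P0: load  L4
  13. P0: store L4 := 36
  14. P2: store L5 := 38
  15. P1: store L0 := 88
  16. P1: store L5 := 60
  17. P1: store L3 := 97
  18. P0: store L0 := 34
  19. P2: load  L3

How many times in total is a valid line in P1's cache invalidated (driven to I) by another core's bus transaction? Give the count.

  op1 P0: store L5 := 37 → M/I/I on L5; bus BusRdX; mem=0
  op2 P1: load  L4 → I/E/I on L4; bus BusRd; mem=80
  op3 P1: store L1 := 60 → I/M/I on L1; bus BusRdX; mem=60
  op4 P2: load  L4 → I/S/S on L4; bus BusRd; mem=80
  op5 P0: load  L1 → S/O/I on L1; bus BusRd; mem=60
  op6 P1: load  L1 → S/O/I on L1; bus (none); mem=60
  op7 P0: load  L1 → S/O/I on L1; bus (none); mem=60
  op8 P1: store L5 := 3 → I/M/I on L5; bus BusRdX Flush; mem=37
  op9 P2: load  L1 → S/O/S on L1; bus BusRd; mem=60
  op10 P2: store L4 := 33 → I/I/M on L4; bus BusUpgr; mem=80
  op11 P1: load  L3 → I/E/I on L3; bus BusRd; mem=80
  op12 P0: load  L4 → S/I/O on L4; bus BusRd; mem=80
  op13 P0: store L4 := 36 → M/I/I on L4; bus BusUpgr Flush; mem=33
  op14 P2: store L5 := 38 → I/I/M on L5; bus BusRdX Flush; mem=3
  op15 P1: store L0 := 88 → I/M/I on L0; bus BusRdX; mem=60
  op16 P1: store L5 := 60 → I/M/I on L5; bus BusRdX Flush; mem=38
  op17 P1: store L3 := 97 → I/M/I on L3; bus (none); mem=80
  op18 P0: store L0 := 34 → M/I/I on L0; bus BusRdX Flush; mem=88
  op19 P2: load  L3 → I/O/S on L3; bus BusRd; mem=80

invalidations = 3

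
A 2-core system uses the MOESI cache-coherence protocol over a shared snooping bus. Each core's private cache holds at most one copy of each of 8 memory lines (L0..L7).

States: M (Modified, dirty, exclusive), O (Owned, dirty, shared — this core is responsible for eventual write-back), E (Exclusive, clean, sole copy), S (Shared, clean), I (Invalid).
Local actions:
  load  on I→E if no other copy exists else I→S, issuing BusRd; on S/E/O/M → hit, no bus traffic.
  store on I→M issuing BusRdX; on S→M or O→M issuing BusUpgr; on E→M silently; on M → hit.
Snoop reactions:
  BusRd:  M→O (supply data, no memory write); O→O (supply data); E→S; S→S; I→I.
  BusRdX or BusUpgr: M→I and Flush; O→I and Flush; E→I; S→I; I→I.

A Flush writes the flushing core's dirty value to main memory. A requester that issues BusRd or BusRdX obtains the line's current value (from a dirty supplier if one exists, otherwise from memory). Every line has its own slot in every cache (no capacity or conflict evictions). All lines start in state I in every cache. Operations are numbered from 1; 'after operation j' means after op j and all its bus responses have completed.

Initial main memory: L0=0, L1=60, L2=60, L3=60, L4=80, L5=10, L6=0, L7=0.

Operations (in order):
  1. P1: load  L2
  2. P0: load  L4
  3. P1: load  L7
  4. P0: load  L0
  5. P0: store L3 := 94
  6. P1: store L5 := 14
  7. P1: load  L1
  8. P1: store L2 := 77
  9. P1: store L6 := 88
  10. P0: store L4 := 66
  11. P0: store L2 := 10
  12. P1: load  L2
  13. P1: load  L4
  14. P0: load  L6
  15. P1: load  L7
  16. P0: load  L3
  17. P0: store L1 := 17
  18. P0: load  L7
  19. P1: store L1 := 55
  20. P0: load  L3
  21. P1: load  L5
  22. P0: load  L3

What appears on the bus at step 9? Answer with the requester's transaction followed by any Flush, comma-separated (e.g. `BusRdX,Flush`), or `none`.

bus = BusRdX

step 1: P1: load  L2  ⟶  IE  (L2)  txn=BusRd  M[L2]=60
step 2: P0: load  L4  ⟶  EI  (L4)  txn=BusRd  M[L4]=80
step 3: P1: load  L7  ⟶  IE  (L7)  txn=BusRd  M[L7]=0
step 4: P0: load  L0  ⟶  EI  (L0)  txn=BusRd  M[L0]=0
step 5: P0: store L3 := 94  ⟶  MI  (L3)  txn=BusRdX  M[L3]=60
step 6: P1: store L5 := 14  ⟶  IM  (L5)  txn=BusRdX  M[L5]=10
step 7: P1: load  L1  ⟶  IE  (L1)  txn=BusRd  M[L1]=60
step 8: P1: store L2 := 77  ⟶  IM  (L2)  txn=∅  M[L2]=60
step 9: P1: store L6 := 88  ⟶  IM  (L6)  txn=BusRdX  M[L6]=0
step 10: P0: store L4 := 66  ⟶  MI  (L4)  txn=∅  M[L4]=80
step 11: P0: store L2 := 10  ⟶  MI  (L2)  txn=BusRdX+Flush  M[L2]=77
step 12: P1: load  L2  ⟶  OS  (L2)  txn=BusRd  M[L2]=77
step 13: P1: load  L4  ⟶  OS  (L4)  txn=BusRd  M[L4]=80
step 14: P0: load  L6  ⟶  SO  (L6)  txn=BusRd  M[L6]=0
step 15: P1: load  L7  ⟶  IE  (L7)  txn=∅  M[L7]=0
step 16: P0: load  L3  ⟶  MI  (L3)  txn=∅  M[L3]=60
step 17: P0: store L1 := 17  ⟶  MI  (L1)  txn=BusRdX  M[L1]=60
step 18: P0: load  L7  ⟶  SS  (L7)  txn=BusRd  M[L7]=0
step 19: P1: store L1 := 55  ⟶  IM  (L1)  txn=BusRdX+Flush  M[L1]=17
step 20: P0: load  L3  ⟶  MI  (L3)  txn=∅  M[L3]=60
step 21: P1: load  L5  ⟶  IM  (L5)  txn=∅  M[L5]=10
step 22: P0: load  L3  ⟶  MI  (L3)  txn=∅  M[L3]=60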